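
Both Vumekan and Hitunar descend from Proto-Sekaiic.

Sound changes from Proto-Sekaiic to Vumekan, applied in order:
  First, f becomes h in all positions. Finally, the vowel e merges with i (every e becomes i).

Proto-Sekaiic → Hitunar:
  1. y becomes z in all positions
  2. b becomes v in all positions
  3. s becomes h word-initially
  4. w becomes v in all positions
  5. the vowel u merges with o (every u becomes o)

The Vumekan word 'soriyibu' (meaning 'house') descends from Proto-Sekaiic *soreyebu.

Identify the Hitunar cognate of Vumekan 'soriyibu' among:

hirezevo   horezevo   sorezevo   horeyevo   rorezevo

horezevo

Hitunar: *soreyebu
  soreyebu → sorezebu   [unconditioned shift]
  sorezebu → sorezevu   [unconditioned shift]
  sorezevu → horezevu   [debuccalisation]
  horezevu (rule 4 does not apply)
  horezevu → horezevo   [vowel merger]
  giving Hitunar horezevo.
Among the options, 'horezevo' alone shows every Hitunar change applied in order.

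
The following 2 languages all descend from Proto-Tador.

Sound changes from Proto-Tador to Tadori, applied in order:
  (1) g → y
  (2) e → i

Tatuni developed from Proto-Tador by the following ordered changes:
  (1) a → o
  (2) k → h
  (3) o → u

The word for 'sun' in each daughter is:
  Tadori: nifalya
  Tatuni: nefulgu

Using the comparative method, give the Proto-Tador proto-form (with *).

Position 2: Tadori has i, Tatuni has e. Tatuni preserves e here (none of its changes turn any other segment into e), so the proto-segment is *e.
Position 6: Tadori has y, Tatuni has g. Tatuni preserves g here (none of its changes turn any other segment into g), so the proto-segment is *g.
Continuing position by position gives *nefalga; check it forward:
Tadori: start from *nefalga.
  rule 1 (unconditioned shift): nefalga → nefalya
  rule 2 (vowel merger): nefalya → nifalya
  ⇒ Tadori nifalya
Tatuni: *nefalga > nefolgo > nefulgu  (by vowel merger, vowel merger)
*nefalga is the unique common source.

*nefalga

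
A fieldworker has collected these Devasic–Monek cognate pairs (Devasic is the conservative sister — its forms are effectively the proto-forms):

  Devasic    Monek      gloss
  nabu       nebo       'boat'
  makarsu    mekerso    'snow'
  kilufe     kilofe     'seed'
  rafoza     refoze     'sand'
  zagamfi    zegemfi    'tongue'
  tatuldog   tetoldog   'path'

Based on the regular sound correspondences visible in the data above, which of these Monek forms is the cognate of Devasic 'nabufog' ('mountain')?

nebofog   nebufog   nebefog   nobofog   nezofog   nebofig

nebofog

nabu ~ nebo — Devasic a corresponds to Monek e after a consonant, before a labial obstruent.
kilufe ~ kilofe — Devasic u corresponds to Monek o after a consonant, before a labial obstruent.
Applying these to Devasic 'nabufog':
  nabufog → nebufog   (a→e after a consonant, before a labial obstruent)
  nebufog → nebofog   (u→o after a consonant, before a labial obstruent)
So the Monek cognate is 'nebofog'.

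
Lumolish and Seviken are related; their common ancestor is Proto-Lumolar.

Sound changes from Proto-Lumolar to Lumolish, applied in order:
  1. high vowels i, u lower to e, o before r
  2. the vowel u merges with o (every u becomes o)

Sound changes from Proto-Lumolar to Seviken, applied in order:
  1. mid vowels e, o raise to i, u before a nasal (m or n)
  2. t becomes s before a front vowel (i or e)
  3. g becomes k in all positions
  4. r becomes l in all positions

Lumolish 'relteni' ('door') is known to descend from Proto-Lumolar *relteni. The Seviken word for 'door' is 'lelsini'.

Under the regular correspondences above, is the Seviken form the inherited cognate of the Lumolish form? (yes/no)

Derive the expected Seviken reflex of *relteni:
Seviken: start from *relteni.
  rule 1 (pre-nasal raising): relteni → reltini
  rule 2 (palatalisation): reltini → relsini
  rule 3: no change — relsini
  rule 4 (unconditioned shift): relsini → lelsini
  ⇒ Seviken lelsini
Seviken 'lelsini' matches the regular reflex exactly, so the pair is cognate.

yes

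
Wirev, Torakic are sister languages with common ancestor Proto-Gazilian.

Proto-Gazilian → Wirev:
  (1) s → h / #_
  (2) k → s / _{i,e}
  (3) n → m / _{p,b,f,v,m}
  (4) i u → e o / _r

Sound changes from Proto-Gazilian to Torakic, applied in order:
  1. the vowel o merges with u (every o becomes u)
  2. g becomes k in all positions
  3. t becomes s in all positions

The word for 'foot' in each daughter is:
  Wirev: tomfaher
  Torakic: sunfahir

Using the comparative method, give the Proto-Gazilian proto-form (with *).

Position 2: Wirev has o, Torakic has u. Taking the neighbouring segments as reconstructed: Wirev o can only go back to *o; Torakic u could go back to *o or *u — the one source consistent with every daughter is *o.
Position 7: Wirev has e, Torakic has i. Torakic preserves i here (none of its changes turn any other segment into i), so the proto-segment is *i.
Verify the candidate proto-form against each daughter:
Wirev: *tonfahir > tomfahir > tomfaher  (by nasal place assimilation, pre-rhotic lowering)
Torakic: start from *tonfahir.
  rule 1 (vowel merger): tonfahir → tunfahir
  rule 2: no change — tunfahir
  rule 3 (unconditioned shift): tunfahir → sunfahir
  ⇒ Torakic sunfahir
No other proto-form is consistent with every reflex, so the reconstruction is *tonfahir.

*tonfahir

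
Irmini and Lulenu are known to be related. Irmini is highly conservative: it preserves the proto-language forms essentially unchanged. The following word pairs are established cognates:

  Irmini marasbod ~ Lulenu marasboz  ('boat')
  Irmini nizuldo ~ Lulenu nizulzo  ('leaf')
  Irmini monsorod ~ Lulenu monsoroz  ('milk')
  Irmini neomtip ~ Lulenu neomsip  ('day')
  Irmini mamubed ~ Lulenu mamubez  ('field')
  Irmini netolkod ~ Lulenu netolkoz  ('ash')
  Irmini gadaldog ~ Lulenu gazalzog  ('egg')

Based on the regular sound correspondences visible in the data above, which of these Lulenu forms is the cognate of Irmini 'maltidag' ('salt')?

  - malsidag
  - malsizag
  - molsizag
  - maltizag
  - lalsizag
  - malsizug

malsizag

neomtip ~ neomsip — Irmini t corresponds to Lulenu s after a consonant, before a front vowel.
gadaldog ~ gazalzog — Irmini d corresponds to Lulenu z between vowels (before a back vowel).
Applying these to Irmini 'maltidag':
  maltidag → malsidag   (t→s after a consonant, before a front vowel)
  malsidag → malsizag   (d→z between vowels (before a back vowel))
So the Lulenu cognate is 'malsizag'.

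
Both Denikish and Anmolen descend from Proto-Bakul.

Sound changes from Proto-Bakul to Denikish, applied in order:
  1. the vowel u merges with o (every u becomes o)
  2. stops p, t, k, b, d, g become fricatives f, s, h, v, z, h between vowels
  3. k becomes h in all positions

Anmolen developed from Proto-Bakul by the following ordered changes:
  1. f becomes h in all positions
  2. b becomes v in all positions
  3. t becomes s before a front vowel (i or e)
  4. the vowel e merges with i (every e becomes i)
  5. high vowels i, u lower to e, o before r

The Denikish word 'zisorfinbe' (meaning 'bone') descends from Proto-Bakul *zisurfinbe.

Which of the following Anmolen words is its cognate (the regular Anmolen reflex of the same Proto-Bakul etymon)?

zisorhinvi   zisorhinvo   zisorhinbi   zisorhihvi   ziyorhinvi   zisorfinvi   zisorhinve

zisorhinvi

Anmolen: *zisurfinbe > zisurhinbe > zisurhinve > zisurhinvi > zisorhinvi  (by unconditioned shift, unconditioned shift, vowel merger, pre-rhotic lowering)
Among the options, 'zisorhinvi' alone shows every Anmolen change applied in order.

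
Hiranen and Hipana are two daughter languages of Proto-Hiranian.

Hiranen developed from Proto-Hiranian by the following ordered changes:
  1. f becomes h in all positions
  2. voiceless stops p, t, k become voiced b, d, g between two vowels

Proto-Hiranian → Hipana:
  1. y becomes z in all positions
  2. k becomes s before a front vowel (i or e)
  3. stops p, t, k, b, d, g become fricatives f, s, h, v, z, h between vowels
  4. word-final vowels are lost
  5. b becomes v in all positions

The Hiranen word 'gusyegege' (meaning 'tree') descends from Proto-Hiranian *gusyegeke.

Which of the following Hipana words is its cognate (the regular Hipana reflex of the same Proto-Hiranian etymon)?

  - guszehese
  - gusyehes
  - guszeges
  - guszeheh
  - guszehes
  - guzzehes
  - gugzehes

guszehes

Hipana: *gusyegeke
  gusyegeke → guszegeke   [unconditioned shift]
  guszegeke → guszegese   [palatalisation]
  guszegese → guszehese   [intervocalic lenition]
  guszehese → guszehes   [apocope]
  guszehes (rule 5 does not apply)
  giving Hipana guszehes.
Only 'guszehes' matches the regular Hipana development of *gusyegeke.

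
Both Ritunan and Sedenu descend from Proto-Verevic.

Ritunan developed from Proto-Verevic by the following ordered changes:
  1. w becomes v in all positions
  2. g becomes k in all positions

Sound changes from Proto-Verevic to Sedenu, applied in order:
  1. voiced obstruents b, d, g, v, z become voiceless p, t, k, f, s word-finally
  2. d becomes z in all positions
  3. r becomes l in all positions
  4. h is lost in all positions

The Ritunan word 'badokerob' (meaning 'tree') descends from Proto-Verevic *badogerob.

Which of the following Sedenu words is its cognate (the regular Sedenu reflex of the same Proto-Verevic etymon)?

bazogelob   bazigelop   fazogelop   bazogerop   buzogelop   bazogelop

Sedenu: start from *badogerob.
  rule 1 (final devoicing): badogerob → badogerop
  rule 2 (unconditioned shift): badogerop → bazogerop
  rule 3 (unconditioned shift): bazogerop → bazogelop
  rule 4: no change — bazogelop
  ⇒ Sedenu bazogelop
Among the options, 'bazogelop' alone shows every Sedenu change applied in order.

bazogelop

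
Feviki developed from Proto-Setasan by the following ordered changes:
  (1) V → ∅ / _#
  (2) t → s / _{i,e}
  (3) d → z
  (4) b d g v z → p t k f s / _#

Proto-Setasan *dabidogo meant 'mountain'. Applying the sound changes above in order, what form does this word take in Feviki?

zabizok

Feviki: *dabidogo
  dabidogo → dabidog   [apocope]
  dabidog (rule 2 does not apply)
  dabidog → zabizog   [unconditioned shift]
  zabizog → zabizok   [final devoicing]
  giving Feviki zabizok.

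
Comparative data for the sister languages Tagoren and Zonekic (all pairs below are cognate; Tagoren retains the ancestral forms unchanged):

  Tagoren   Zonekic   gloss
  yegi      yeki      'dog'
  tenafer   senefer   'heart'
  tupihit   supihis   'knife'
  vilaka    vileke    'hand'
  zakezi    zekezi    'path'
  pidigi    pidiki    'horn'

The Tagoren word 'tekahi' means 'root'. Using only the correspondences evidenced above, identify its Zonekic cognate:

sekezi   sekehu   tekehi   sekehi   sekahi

sekehi

tenafer ~ senefer — Tagoren t corresponds to Zonekic s word-initially before a front vowel.
vilaka ~ vileke, zakezi ~ zekezi — Tagoren a corresponds to Zonekic e after a consonant, before a consonant other than r, m, n, p, b, f, v.
Applying these to Tagoren 'tekahi':
  tekahi → sekahi   (t→s word-initially before a front vowel)
  sekahi → sekehi   (a→e after a consonant, before a consonant other than r, m, n, p, b, f, v)
So the Zonekic cognate is 'sekehi'.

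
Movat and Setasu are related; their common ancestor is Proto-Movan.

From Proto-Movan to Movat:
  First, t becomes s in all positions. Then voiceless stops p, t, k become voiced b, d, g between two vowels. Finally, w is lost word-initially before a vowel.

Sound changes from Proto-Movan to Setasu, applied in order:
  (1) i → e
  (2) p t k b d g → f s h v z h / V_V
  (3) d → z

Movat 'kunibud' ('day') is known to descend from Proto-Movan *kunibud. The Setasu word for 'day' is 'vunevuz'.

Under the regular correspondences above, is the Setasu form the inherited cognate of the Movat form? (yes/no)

Derive the expected Setasu reflex of *kunibud:
Setasu: *kunibud
  kunibud → kunebud   [vowel merger]
  kunebud → kunevud   [intervocalic lenition]
  kunevud → kunevuz   [unconditioned shift]
  giving Setasu kunevuz.
The regular Setasu reflex would be 'kunevuz', but the attested form is 'vunevuz'. The correspondence is irregular, so they are not cognates (the Setasu form has a different source).

no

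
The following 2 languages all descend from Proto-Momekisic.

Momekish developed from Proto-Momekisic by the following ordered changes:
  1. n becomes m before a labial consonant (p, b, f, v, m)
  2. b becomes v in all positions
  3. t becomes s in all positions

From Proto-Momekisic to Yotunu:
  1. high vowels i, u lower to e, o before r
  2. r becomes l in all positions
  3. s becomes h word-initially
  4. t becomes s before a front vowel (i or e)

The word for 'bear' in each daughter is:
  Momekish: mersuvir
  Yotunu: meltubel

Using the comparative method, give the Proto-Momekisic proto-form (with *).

Position 3: Momekish has r, Yotunu has l. Momekish preserves r here (none of its changes turn any other segment into r), so the proto-segment is *r.
Position 4: Momekish has s, Yotunu has t. Yotunu preserves t here (none of its changes turn any other segment into t), so the proto-segment is *t.
This points to *mertubir. Verify forward in each daughter:
Momekish: start from *mertubir.
  rule 1: no change — mertubir
  rule 2 (unconditioned shift): mertubir → mertuvir
  rule 3 (unconditioned shift): mertuvir → mersuvir
  ⇒ Momekish mersuvir
Yotunu: start from *mertubir.
  rule 1 (pre-rhotic lowering): mertubir → mertuber
  rule 2 (unconditioned shift): mertuber → meltubel
  rule 3: no change — meltubel
  rule 4: no change — meltubel
  ⇒ Yotunu meltubel
No other proto-form is consistent with every reflex, so the reconstruction is *mertubir.

*mertubir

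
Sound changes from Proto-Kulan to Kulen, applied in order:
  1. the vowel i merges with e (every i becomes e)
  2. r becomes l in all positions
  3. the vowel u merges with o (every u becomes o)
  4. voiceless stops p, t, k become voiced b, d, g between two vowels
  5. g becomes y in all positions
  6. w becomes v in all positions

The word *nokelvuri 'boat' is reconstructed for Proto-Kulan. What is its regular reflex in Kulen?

noyelvole

Kulen: *nokelvuri > nokelvure > nokelvule > nokelvole > nogelvole > noyelvole  (by vowel merger, unconditioned shift, vowel merger, intervocalic voicing, unconditioned shift)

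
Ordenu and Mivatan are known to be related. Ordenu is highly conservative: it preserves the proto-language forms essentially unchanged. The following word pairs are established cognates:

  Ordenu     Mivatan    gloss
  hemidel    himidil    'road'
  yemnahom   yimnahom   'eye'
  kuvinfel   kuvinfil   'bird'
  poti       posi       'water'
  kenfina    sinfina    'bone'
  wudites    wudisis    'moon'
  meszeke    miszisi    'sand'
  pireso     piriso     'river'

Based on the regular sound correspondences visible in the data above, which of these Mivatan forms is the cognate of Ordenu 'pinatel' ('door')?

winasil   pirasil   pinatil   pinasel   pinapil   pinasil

pinasil

wudites ~ wudisis — Ordenu t corresponds to Mivatan s between vowels (before a front vowel).
hemidel ~ himidil, kuvinfel ~ kuvinfil — Ordenu e corresponds to Mivatan i after a consonant, before a consonant other than r, m, n, p, b, f, v.
Applying these to Ordenu 'pinatel':
  pinatel → pinasel   (t→s between vowels (before a front vowel))
  pinasel → pinasil   (e→i after a consonant, before a consonant other than r, m, n, p, b, f, v)
So the Mivatan cognate is 'pinasil'.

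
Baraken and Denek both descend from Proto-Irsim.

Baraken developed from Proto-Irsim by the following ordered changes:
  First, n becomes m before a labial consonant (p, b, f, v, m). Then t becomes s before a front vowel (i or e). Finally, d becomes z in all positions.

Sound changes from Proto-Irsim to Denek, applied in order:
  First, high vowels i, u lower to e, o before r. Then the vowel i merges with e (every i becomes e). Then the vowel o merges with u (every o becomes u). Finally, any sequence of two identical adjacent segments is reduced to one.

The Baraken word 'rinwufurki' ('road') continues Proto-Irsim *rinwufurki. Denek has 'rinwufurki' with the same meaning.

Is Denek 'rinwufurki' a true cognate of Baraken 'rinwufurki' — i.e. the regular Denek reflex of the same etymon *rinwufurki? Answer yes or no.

no

Derive the expected Denek reflex of *rinwufurki:
Denek: start from *rinwufurki.
  rule 1 (pre-rhotic lowering): rinwufurki → rinwuforki
  rule 2 (vowel merger): rinwuforki → renwuforke
  rule 3 (vowel merger): renwuforke → renwufurke
  rule 4: no change — renwufurke
  ⇒ Denek renwufurke
The regular Denek reflex would be 'renwufurke', but the attested form is 'rinwufurki'. The correspondence is irregular, so they are not cognates (the Denek form has a different source).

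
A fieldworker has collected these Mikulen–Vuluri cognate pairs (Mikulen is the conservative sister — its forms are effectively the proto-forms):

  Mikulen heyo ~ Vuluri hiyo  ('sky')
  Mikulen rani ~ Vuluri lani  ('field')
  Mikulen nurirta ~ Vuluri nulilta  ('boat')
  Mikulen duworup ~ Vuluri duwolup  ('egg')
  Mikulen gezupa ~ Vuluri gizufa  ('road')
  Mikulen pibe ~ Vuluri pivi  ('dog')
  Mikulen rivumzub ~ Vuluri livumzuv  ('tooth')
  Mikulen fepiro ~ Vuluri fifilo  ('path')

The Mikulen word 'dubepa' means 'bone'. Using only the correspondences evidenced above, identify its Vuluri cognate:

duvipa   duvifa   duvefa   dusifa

pibe ~ pivi — Mikulen b corresponds to Vuluri v between vowels (before a front vowel).
fepiro ~ fifilo — Mikulen e corresponds to Vuluri i after a consonant, before a labial obstruent.
gezupa ~ gizufa — Mikulen p corresponds to Vuluri f between vowels (before a back vowel).
Applying these to Mikulen 'dubepa':
  dubepa → duvepa   (b→v between vowels (before a front vowel))
  duvepa → duvipa   (e→i after a consonant, before a labial obstruent)
  duvipa → duvifa   (p→f between vowels (before a back vowel))
So the Vuluri cognate is 'duvifa'.

duvifa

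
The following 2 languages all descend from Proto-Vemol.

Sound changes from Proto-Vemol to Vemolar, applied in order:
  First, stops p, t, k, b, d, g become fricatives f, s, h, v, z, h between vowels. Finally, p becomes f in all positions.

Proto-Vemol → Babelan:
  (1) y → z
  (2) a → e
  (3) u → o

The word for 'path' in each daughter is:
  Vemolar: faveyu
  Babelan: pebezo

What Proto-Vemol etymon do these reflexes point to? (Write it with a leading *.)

Position 5: Vemolar has y, Babelan has z. Vemolar preserves y here (none of its changes turn any other segment into y), so the proto-segment is *y.
Position 6: Vemolar has u, Babelan has o. Vemolar preserves u here (none of its changes turn any other segment into u), so the proto-segment is *u.
Position 3: Vemolar has v, Babelan has b. Babelan preserves b here (none of its changes turn any other segment into b), so the proto-segment is *b.
Continuing position by position gives *pabeyu; check it forward:
Vemolar: *pabeyu > paveyu > faveyu  (by intervocalic lenition, unconditioned shift)
Babelan: start from *pabeyu.
  rule 1 (unconditioned shift): pabeyu → pabezu
  rule 2 (vowel merger): pabezu → pebezu
  rule 3 (vowel merger): pebezu → pebezo
  ⇒ Babelan pebezo
*pabeyu is the unique common source.

*pabeyu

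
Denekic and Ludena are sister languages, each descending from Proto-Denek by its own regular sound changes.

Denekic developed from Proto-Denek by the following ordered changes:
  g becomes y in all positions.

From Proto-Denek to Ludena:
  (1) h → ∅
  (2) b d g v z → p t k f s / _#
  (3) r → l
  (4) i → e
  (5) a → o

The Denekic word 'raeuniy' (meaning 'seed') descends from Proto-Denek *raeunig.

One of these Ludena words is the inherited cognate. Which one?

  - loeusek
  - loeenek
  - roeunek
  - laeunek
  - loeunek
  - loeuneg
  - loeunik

loeunek

Ludena: start from *raeunig.
  rule 1: no change — raeunig
  rule 2 (final devoicing): raeunig → raeunik
  rule 3 (unconditioned shift): raeunik → laeunik
  rule 4 (vowel merger): laeunik → laeunek
  rule 5 (vowel merger): laeunek → loeunek
  ⇒ Ludena loeunek
The other candidates each miss or misapply at least one Ludena change.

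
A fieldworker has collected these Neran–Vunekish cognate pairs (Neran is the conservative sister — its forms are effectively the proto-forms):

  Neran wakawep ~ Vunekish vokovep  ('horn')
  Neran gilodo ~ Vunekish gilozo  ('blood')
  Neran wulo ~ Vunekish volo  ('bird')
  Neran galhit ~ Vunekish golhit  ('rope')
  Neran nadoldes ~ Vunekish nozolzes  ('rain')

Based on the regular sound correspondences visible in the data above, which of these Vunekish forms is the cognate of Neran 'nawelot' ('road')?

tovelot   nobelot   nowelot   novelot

wakawep ~ vokovep, galhit ~ golhit — Neran a corresponds to Vunekish o after a consonant, before a consonant other than r, m, n, p, b, f, v.
wakawep ~ vokovep — Neran w corresponds to Vunekish v between vowels (before a front vowel).
Applying these to Neran 'nawelot':
  nawelot → nowelot   (a→o after a consonant, before a consonant other than r, m, n, p, b, f, v)
  nowelot → novelot   (w→v between vowels (before a front vowel))
So the Vunekish cognate is 'novelot'.

novelot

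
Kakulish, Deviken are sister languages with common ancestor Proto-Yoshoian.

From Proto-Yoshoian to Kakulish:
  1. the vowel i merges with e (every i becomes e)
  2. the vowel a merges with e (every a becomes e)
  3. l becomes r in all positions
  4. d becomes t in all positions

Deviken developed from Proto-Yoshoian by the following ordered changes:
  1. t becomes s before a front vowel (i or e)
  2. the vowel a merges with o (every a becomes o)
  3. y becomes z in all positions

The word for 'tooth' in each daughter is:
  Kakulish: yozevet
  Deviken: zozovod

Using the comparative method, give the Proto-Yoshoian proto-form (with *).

Position 1: Kakulish has y, Deviken has z. Kakulish preserves y here (none of its changes turn any other segment into y), so the proto-segment is *y.
Position 4: Kakulish has e, Deviken has o. Taking the neighbouring segments as reconstructed: Kakulish e could go back to *a or *e or *i; Deviken o could go back to *a or *o — the one source consistent with every daughter is *a.
Position 7: Kakulish has t, Deviken has d. Deviken preserves d here (none of its changes turn any other segment into d), so the proto-segment is *d.
This points to *yozavad. Verify forward in each daughter:
Kakulish: *yozavad
  yozavad (rule 1 does not apply)
  yozavad → yozeved   [vowel merger]
  yozeved (rule 3 does not apply)
  yozeved → yozevet   [unconditioned shift]
  giving Kakulish yozevet.
Deviken: start from *yozavad.
  rule 1: no change — yozavad
  rule 2 (vowel merger): yozavad → yozovod
  rule 3 (unconditioned shift): yozovod → zozovod
  ⇒ Deviken zozovod
*yozavad is the unique common source.

*yozavad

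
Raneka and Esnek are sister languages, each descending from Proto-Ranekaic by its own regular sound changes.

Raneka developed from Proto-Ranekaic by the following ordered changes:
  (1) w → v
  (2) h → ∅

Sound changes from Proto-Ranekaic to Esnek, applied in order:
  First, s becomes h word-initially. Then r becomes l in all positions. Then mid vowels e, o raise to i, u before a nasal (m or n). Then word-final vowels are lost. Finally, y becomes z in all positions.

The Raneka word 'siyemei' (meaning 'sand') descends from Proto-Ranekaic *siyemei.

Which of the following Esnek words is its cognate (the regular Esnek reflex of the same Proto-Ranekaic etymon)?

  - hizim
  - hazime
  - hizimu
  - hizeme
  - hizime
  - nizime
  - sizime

hizime

Esnek: *siyemei
  siyemei → hiyemei   [debuccalisation]
  hiyemei (rule 2 does not apply)
  hiyemei → hiyimei   [pre-nasal raising]
  hiyimei → hiyime   [apocope]
  hiyime → hizime   [unconditioned shift]
  giving Esnek hizime.
Only 'hizime' matches the regular Esnek development of *siyemei.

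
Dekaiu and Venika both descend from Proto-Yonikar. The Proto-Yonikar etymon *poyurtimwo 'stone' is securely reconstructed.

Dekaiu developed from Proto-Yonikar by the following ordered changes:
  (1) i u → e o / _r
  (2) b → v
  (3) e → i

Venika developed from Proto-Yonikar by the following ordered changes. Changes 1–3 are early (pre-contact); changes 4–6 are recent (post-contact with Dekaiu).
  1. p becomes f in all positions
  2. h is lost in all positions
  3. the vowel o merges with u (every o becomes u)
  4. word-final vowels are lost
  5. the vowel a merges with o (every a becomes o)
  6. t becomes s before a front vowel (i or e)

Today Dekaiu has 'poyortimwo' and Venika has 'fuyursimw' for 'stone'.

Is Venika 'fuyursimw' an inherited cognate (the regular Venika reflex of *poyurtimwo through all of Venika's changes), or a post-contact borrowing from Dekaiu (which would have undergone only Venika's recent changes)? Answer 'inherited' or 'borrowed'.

inherited

If inherited, *poyurtimwo would pass through all of Venika's changes:
Venika: *poyurtimwo > foyurtimwo > fuyurtimwu > fuyurtimw > fuyursimw  (by unconditioned shift, vowel merger, apocope, palatalisation)
If borrowed from Dekaiu 'poyortimwo' after the early changes, it would undergo only the recent ones:
  rule 4 (apocope): poyortimwo → poyortimw
  rule 5 (vowel merger): no change (poyortimw)
  rule 6 (palatalisation): poyortimw → poyorsimw
  ⇒ as a loan: poyorsimw
Venika 'fuyursimw' matches the inherited outcome exactly, so it is an inherited cognate, not a loan.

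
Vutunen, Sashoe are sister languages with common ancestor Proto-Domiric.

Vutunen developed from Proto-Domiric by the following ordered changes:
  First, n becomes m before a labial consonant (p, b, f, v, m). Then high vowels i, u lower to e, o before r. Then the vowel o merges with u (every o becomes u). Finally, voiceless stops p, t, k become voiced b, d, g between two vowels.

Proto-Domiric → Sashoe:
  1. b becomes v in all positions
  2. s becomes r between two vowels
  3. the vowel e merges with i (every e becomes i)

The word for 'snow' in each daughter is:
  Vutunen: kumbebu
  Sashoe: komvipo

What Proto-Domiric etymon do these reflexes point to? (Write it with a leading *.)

Position 6: Vutunen has b, Sashoe has p. Sashoe preserves p here (none of its changes turn any other segment into p), so the proto-segment is *p.
Position 2: Vutunen has u, Sashoe has o. Sashoe preserves o here (none of its changes turn any other segment into o), so the proto-segment is *o.
This points to *kombepo. Verify forward in each daughter:
Vutunen: *kombepo
  kombepo (rule 1 does not apply)
  kombepo (rule 2 does not apply)
  kombepo → kumbepu   [vowel merger]
  kumbepu → kumbebu   [intervocalic voicing]
  giving Vutunen kumbebu.
Sashoe: *kombepo > komvepo > komvipo  (by unconditioned shift, vowel merger)
Only *kombepo yields all of Vutunen kumbebu, Sashoe komvipo.

*kombepo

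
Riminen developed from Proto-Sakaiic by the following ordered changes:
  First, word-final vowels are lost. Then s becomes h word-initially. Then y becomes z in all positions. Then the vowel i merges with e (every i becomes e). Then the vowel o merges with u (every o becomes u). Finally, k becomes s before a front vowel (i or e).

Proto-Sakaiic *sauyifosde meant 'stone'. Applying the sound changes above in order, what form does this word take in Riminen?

hauzefusd

Riminen: *sauyifosde
  sauyifosde → sauyifosd   [apocope]
  sauyifosd → hauyifosd   [debuccalisation]
  hauyifosd → hauzifosd   [unconditioned shift]
  hauzifosd → hauzefosd   [vowel merger]
  hauzefosd → hauzefusd   [vowel merger]
  hauzefusd (rule 6 does not apply)
  giving Riminen hauzefusd.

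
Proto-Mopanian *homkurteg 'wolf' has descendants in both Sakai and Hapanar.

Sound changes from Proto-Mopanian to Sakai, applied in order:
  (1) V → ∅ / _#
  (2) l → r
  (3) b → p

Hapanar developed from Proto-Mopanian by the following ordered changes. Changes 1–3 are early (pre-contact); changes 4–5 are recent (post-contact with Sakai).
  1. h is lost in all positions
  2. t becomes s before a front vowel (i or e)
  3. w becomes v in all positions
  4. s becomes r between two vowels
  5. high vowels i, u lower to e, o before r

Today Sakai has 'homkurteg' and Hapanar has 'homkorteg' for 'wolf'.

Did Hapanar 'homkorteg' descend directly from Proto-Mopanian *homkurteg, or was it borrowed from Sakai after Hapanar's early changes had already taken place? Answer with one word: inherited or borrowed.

If inherited, *homkurteg would pass through all of Hapanar's changes:
Hapanar: *homkurteg
  homkurteg → omkurteg   [h-loss]
  omkurteg → omkurseg   [palatalisation]
  omkurseg (rule 3 does not apply)
  omkurseg (rule 4 does not apply)
  omkurseg → omkorseg   [pre-rhotic lowering]
  giving Hapanar omkorseg.
If borrowed from Sakai 'homkurteg' after the early changes, it would undergo only the recent ones:
  rule 4 (rhotacism): no change (homkurteg)
  rule 5 (pre-rhotic lowering): homkurteg → homkorteg
  ⇒ as a loan: homkorteg
Hapanar 'homkorteg' matches the loan outcome 'homkorteg', not the inherited 'omkorseg' — it skipped the early Hapanar changes, so it was borrowed from Sakai.

borrowed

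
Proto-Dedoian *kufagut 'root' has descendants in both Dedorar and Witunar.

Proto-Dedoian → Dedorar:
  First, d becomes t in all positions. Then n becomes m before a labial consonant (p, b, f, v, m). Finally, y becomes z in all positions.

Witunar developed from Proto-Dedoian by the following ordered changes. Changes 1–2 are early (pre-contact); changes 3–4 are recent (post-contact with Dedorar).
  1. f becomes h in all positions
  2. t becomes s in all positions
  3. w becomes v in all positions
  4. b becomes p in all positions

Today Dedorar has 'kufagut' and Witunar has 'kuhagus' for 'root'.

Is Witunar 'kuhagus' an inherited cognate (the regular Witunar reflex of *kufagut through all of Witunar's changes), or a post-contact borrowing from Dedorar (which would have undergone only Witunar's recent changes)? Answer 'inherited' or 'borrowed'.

If inherited, *kufagut would pass through all of Witunar's changes:
Witunar: start from *kufagut.
  rule 1 (unconditioned shift): kufagut → kuhagut
  rule 2 (unconditioned shift): kuhagut → kuhagus
  rule 3: no change — kuhagus
  rule 4: no change — kuhagus
  ⇒ Witunar kuhagus
If borrowed from Dedorar 'kufagut' after the early changes, it would undergo only the recent ones:
  rule 3 (unconditioned shift): no change (kufagut)
  rule 4 (unconditioned shift): no change (kufagut)
  ⇒ as a loan: kufagut
Witunar 'kuhagus' matches the inherited outcome exactly, so it is an inherited cognate, not a loan.

inherited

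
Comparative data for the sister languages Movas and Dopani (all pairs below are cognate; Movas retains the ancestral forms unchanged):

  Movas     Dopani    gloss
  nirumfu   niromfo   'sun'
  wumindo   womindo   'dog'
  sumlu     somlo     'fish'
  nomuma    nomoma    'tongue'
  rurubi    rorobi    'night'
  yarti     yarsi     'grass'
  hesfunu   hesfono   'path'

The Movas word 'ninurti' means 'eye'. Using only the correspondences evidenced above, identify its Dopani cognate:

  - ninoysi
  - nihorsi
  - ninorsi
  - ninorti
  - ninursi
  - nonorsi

ninorsi

rurubi ~ rorobi — Movas u corresponds to Dopani o after a consonant, before r.
yarti ~ yarsi — Movas t corresponds to Dopani s after a consonant, before a front vowel.
Applying these to Movas 'ninurti':
  ninurti → ninorti   (u→o after a consonant, before r)
  ninorti → ninorsi   (t→s after a consonant, before a front vowel)
So the Dopani cognate is 'ninorsi'.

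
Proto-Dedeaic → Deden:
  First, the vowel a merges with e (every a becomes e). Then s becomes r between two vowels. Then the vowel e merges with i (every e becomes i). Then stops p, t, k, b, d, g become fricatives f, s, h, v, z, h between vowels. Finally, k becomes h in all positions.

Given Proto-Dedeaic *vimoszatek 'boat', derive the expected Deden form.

Deden: *vimoszatek
  vimoszatek → vimoszetek   [vowel merger]
  vimoszetek (rule 2 does not apply)
  vimoszetek → vimoszitik   [vowel merger]
  vimoszitik → vimoszisik   [intervocalic lenition]
  vimoszisik → vimoszisih   [unconditioned shift]
  giving Deden vimoszisih.

vimoszisih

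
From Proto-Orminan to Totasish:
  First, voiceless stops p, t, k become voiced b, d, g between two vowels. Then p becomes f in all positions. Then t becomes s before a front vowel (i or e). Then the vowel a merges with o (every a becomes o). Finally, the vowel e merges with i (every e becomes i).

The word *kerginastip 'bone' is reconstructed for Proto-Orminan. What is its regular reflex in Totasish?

kirginossif

Totasish: start from *kerginastip.
  rule 1: no change — kerginastip
  rule 2 (unconditioned shift): kerginastip → kerginastif
  rule 3 (palatalisation): kerginastif → kerginassif
  rule 4 (vowel merger): kerginassif → kerginossif
  rule 5 (vowel merger): kerginossif → kirginossif
  ⇒ Totasish kirginossif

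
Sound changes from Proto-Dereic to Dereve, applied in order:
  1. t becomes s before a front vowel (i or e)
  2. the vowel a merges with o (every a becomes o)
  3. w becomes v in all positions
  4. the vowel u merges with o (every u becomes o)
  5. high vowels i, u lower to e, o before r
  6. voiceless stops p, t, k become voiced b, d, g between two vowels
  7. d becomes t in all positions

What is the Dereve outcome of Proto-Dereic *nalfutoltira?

nolfotolsero

Dereve: start from *nalfutoltira.
  rule 1 (palatalisation): nalfutoltira → nalfutolsira
  rule 2 (vowel merger): nalfutolsira → nolfutolsiro
  rule 3: no change — nolfutolsiro
  rule 4 (vowel merger): nolfutolsiro → nolfotolsiro
  rule 5 (pre-rhotic lowering): nolfotolsiro → nolfotolsero
  rule 6 (intervocalic voicing): nolfotolsero → nolfodolsero
  rule 7 (unconditioned shift): nolfodolsero → nolfotolsero
  ⇒ Dereve nolfotolsero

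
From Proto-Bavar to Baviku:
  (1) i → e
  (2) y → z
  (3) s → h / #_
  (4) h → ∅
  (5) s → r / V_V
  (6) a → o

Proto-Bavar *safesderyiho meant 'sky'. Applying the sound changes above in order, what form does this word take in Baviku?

ofesderzeo

Baviku: *safesderyiho
  safesderyiho → safesderyeho   [vowel merger]
  safesderyeho → safesderzeho   [unconditioned shift]
  safesderzeho → hafesderzeho   [debuccalisation]
  hafesderzeho → afesderzeo   [h-loss]
  afesderzeo (rule 5 does not apply)
  afesderzeo → ofesderzeo   [vowel merger]
  giving Baviku ofesderzeo.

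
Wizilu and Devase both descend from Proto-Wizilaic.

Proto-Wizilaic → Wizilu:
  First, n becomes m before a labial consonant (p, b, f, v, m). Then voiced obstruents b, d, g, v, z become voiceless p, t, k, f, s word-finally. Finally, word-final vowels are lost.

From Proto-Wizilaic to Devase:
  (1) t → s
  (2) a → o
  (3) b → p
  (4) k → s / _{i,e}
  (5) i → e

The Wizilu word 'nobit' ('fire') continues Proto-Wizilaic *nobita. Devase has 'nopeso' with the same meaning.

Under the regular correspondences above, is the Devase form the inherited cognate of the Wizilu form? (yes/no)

yes

Derive the expected Devase reflex of *nobita:
Devase: start from *nobita.
  rule 1 (unconditioned shift): nobita → nobisa
  rule 2 (vowel merger): nobisa → nobiso
  rule 3 (unconditioned shift): nobiso → nopiso
  rule 4: no change — nopiso
  rule 5 (vowel merger): nopiso → nopeso
  ⇒ Devase nopeso
Devase 'nopeso' matches the regular reflex exactly, so the pair is cognate.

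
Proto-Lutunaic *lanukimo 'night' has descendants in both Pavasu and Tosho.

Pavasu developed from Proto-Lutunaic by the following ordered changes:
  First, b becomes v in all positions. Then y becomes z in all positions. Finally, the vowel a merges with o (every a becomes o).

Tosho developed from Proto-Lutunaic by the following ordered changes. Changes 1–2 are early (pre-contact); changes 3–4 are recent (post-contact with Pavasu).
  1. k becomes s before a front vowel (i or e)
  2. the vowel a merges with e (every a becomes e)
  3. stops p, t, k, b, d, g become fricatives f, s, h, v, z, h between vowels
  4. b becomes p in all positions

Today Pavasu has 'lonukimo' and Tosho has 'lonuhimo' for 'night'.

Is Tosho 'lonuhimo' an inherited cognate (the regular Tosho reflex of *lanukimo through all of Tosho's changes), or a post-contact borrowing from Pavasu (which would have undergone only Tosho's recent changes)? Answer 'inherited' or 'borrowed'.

borrowed

If inherited, *lanukimo would pass through all of Tosho's changes:
Tosho: *lanukimo
  lanukimo → lanusimo   [palatalisation]
  lanusimo → lenusimo   [vowel merger]
  lenusimo (rule 3 does not apply)
  lenusimo (rule 4 does not apply)
  giving Tosho lenusimo.
If borrowed from Pavasu 'lonukimo' after the early changes, it would undergo only the recent ones:
  rule 3 (intervocalic lenition): lonukimo → lonuhimo
  rule 4 (unconditioned shift): no change (lonuhimo)
  ⇒ as a loan: lonuhimo
Tosho 'lonuhimo' matches the loan outcome 'lonuhimo', not the inherited 'lenusimo' — it skipped the early Tosho changes, so it was borrowed from Pavasu.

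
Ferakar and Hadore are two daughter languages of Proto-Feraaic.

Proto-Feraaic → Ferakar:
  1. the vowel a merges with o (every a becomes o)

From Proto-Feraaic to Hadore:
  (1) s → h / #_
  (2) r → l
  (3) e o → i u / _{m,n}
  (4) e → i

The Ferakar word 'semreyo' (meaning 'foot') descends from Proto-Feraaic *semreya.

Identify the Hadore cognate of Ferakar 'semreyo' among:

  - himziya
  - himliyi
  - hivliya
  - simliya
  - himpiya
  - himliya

Hadore: *semreya
  semreya → hemreya   [debuccalisation]
  hemreya → hemleya   [unconditioned shift]
  hemleya → himleya   [pre-nasal raising]
  himleya → himliya   [vowel merger]
  giving Hadore himliya.
Only 'himliya' matches the regular Hadore development of *semreya.

himliya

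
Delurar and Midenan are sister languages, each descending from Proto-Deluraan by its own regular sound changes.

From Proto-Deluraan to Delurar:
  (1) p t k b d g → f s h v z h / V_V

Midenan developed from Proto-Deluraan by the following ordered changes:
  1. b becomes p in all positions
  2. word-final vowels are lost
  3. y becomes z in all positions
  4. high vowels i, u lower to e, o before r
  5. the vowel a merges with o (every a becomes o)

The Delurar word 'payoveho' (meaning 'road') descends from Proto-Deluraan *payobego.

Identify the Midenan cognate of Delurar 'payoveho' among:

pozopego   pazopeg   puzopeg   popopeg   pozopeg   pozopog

Midenan: start from *payobego.
  rule 1 (unconditioned shift): payobego → payopego
  rule 2 (apocope): payopego → payopeg
  rule 3 (unconditioned shift): payopeg → pazopeg
  rule 4: no change — pazopeg
  rule 5 (vowel merger): pazopeg → pozopeg
  ⇒ Midenan pozopeg
The other candidates each miss or misapply at least one Midenan change.

pozopeg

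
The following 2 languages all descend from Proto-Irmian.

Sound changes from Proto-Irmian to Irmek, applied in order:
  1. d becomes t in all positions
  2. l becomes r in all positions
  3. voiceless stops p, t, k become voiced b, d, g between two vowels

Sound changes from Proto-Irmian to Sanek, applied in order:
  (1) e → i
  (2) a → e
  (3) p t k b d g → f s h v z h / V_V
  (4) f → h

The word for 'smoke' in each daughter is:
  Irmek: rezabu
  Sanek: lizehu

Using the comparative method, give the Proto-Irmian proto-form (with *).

*lezapu

Position 5: Irmek has b, Sanek has h. Taking the neighbouring segments as reconstructed: Irmek b could go back to *p or *b; Sanek h could go back to *p or *k or *g or *f or *h — the one source consistent with every daughter is *p.
Position 1: Irmek has r, Sanek has l. Sanek preserves l here (none of its changes turn any other segment into l), so the proto-segment is *l.
Position 4: Irmek has a, Sanek has e. Irmek preserves a here (none of its changes turn any other segment into a), so the proto-segment is *a.
Verify the candidate proto-form against each daughter:
Irmek: *lezapu > rezapu > rezabu  (by unconditioned shift, intervocalic voicing)
Sanek: *lezapu
  lezapu → lizapu   [vowel merger]
  lizapu → lizepu   [vowel merger]
  lizepu → lizefu   [intervocalic lenition]
  lizefu → lizehu   [unconditioned shift]
  giving Sanek lizehu.
Only *lezapu yields all of Irmek rezabu, Sanek lizehu.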